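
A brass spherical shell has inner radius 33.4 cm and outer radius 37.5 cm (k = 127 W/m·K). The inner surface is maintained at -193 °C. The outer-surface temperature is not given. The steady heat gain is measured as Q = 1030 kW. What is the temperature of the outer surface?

Sum the resistances:
  R_brass = (1/0.334 − 1/0.375)/(4πk) = 0.3273/(4π·127) = 2.051×10^-4 K/W
ΣR = 2.051×10^-4 K/W
ΔT = Q·ΣR = 1.03×10^6 × 2.051×10^-4 = 211.3 K
Heat flows inward, so T_out = T_in + ΔT = -193 + 211.3 = 18.3 °C

T_out = 18.3 °C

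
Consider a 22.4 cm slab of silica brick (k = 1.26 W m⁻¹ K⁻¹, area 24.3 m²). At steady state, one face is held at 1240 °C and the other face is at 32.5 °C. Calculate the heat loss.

Q = kA·ΔT/L = 1.26 × 24.3 × |1240 °C − 32.5 °C| / 0.224 = 1.65×10^5 W

Q = 165 kW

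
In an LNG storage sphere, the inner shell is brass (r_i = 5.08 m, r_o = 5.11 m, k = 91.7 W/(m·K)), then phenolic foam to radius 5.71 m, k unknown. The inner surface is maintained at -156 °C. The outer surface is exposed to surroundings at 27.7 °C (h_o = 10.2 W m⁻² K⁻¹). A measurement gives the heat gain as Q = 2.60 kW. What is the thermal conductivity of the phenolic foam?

ΣR = ΔT/Q = |-156 − 27.7|/2600 = 0.07065 K/W
Known resistances:
  R_brass = (1/5.08 − 1/5.11)/(4πk) = 0.001156/(4π·91.7) = 1.003×10^-6 K/W
  R_conv,out = 1/(4πr²h) = 1/(4π·5.71²·10.2) = 2.393×10^-4 K/W
R_phenolic foam = ΣR − ΣR_known = 0.07065 − 2.403×10^-4 = 0.07041 K/W
(1/r₁−1/r₂)/(4πk) = 0.07041 ⇒ k = 0.02056/(4π·0.07041) = 0.0232 W/m·K

k = 0.0232 W/m·K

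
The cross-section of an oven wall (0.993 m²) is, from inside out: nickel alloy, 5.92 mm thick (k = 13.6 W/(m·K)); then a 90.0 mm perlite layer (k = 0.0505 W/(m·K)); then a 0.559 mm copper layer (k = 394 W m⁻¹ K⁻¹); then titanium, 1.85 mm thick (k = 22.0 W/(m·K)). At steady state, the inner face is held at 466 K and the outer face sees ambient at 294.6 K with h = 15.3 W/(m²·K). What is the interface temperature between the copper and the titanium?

Resistance network (inner→outer):
  R_nickel alloy = L/(kA) = 0.00592/(13.6·0.993) = 4.384×10^-4 K/W
  R_perlite = L/(kA) = 0.0900/(0.0505·0.993) = 1.795 K/W
  R_copper = L/(kA) = 5.59×10^-4/(394·0.993) = 1.429×10^-6 K/W
  R_titanium = L/(kA) = 0.00185/(22.0·0.993) = 8.468×10^-5 K/W
  R_conv,out = 1/(hA) = 1/(15.3·0.993) = 0.06582 K/W
ΣR = 4.384×10^-4 + 1.795 + 1.429×10^-6 + 8.468×10^-5 + 0.06582 = 1.861 K/W
Q = ΔT/ΣR = (466 K − 294.6 K)/1.861 = 92.10 W
From the inner boundary to the copper/titanium interface, ΣR_partial = 1.795 K/W.
T_interface = T_in − Q·ΣR_partial = 466 K − (92.10)(1.795) = 300.7 K

T = 300.7 K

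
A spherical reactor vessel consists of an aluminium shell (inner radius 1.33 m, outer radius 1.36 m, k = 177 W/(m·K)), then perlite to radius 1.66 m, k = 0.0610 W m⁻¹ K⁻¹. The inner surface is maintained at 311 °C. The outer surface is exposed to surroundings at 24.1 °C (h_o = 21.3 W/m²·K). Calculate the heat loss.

Series thermal resistances, inner to outer:
  R_aluminium = (1/1.33 − 1/1.36)/(4πk) = 0.01659/(4π·177) = 7.457×10^-6 K/W
  R_perlite = (1/1.36 − 1/1.66)/(4πk) = 0.1329/(4π·0.0610) = 0.1734 K/W
  R_conv,out = 1/(4πr²h) = 1/(4π·1.66²·21.3) = 0.001356 K/W
ΣR = 7.457×10^-6 + 0.1734 + 0.001356 = 0.1748 K/W
Q = ΔT/ΣR = (311 °C − 24.1 °C)/0.1748 = 1640 W

Q = 1640 W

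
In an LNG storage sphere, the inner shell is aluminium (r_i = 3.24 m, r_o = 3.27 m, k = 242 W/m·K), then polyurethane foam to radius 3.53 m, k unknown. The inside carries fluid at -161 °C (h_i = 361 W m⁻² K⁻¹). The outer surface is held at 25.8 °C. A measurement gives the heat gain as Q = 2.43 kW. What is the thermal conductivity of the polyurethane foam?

ΣR = ΔT/Q = |-161 − 25.8|/2430 = 0.07687 K/W
Known resistances:
  R_conv,in = 1/(4πr²h) = 1/(4π·3.24²·361) = 2.100×10^-5 K/W
  R_aluminium = (1/3.24 − 1/3.27)/(4πk) = 0.002832/(4π·242) = 9.311×10^-7 K/W
R_polyurethane foam = ΣR − ΣR_known = 0.07687 − 2.193×10^-5 = 0.07685 K/W
(1/r₁−1/r₂)/(4πk) = 0.07685 ⇒ k = 0.02252/(4π·0.07685) = 0.0233 W/m·K

k = 0.0233 W/m·K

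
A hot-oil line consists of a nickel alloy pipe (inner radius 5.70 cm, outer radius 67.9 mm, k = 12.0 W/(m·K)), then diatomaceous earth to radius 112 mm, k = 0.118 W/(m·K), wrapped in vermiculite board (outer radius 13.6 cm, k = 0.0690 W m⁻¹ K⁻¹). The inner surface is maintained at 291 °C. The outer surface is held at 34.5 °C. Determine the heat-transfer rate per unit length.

Q' = 228 W/m

Resistance network (inner→outer):
  R'_nickel alloy = ln(0.0679/0.0570)/(2πk) = 0.1750/(2π·12.0) = 0.002321 m·K/W
  R'_diatomaceous earth = ln(0.112/0.0679)/(2πk) = 0.5005/(2π·0.118) = 0.6750 m·K/W
  R'_vermiculite board = ln(0.136/0.112)/(2πk) = 0.1942/(2π·0.0690) = 0.4478 m·K/W
ΣR = 0.002321 + 0.6750 + 0.4478 = 1.125 m·K/W
Q' = ΔT/ΣR = (291 °C − 34.5 °C)/1.125 = 228 W/m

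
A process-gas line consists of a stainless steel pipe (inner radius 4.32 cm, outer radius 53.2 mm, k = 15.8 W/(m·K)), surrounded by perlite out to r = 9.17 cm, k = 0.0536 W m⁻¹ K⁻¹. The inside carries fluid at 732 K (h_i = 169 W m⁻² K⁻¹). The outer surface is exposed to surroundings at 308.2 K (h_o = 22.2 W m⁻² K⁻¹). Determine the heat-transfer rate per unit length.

Q' = 247 W/m

Series thermal resistances, inner to outer:
  R'_conv,in = 1/(2πr h) = 1/(2π·0.0432·169) = 0.02180 m·K/W
  R'_stainless steel = ln(0.0532/0.0432)/(2πk) = 0.2082/(2π·15.8) = 0.002097 m·K/W
  R'_perlite = ln(0.0917/0.0532)/(2πk) = 0.5445/(2π·0.0536) = 1.617 m·K/W
  R'_conv,out = 1/(2πr h) = 1/(2π·0.0917·22.2) = 0.07818 m·K/W
ΣR = 0.02180 + 0.002097 + 1.617 + 0.07818 = 1.719 m·K/W
Q' = ΔT/ΣR = (732 K − 308.2 K)/1.719 = 247 W/m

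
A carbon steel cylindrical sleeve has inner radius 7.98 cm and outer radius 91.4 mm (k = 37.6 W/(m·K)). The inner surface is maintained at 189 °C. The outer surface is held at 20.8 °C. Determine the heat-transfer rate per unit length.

Q' = 293 kW/m

Q' = 2πk·ΔT/ln(r₂/r₁) = 2π × 37.6 × 168.2 / ln(0.0914/0.0798) = 2.93×10^5 W/m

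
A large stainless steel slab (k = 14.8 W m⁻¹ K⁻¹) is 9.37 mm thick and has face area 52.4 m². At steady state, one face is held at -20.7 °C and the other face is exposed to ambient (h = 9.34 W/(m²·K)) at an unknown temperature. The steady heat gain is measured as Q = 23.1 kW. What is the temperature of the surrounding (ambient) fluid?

T_out = 26.8 °C

Sum the resistances:
  R_stainless steel = L/(kA) = 0.00937/(14.8·52.4) = 1.208×10^-5 K/W
  R_conv,out = 1/(hA) = 1/(9.34·52.4) = 0.002043 K/W
ΣR = 0.002055 K/W
ΔT = Q·ΣR = 23100 × 0.002055 = 47.47 K
Heat flows inward, so T_out = T_in + ΔT = -20.7 + 47.47 = 26.8 °C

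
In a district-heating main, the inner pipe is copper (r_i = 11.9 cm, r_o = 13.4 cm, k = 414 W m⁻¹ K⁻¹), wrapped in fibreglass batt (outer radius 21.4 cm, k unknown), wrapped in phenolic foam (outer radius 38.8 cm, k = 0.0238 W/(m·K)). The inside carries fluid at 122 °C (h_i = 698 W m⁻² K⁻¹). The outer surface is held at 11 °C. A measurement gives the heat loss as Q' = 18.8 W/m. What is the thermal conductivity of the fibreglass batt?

ΣR = ΔT/Q' = |122 − 11|/18.8 = 5.904 m·K/W
Known resistances:
  R'_conv,in = 1/(2πr h) = 1/(2π·0.119·698) = 0.001916 m·K/W
  R'_copper = ln(0.134/0.119)/(2πk) = 0.1187/(2π·414) = 4.564×10^-5 m·K/W
  R'_phenolic foam = ln(0.388/0.214)/(2πk) = 0.5950/(2π·0.0238) = 3.979 m·K/W
R_fibreglass batt = ΣR − ΣR_known = 5.904 − 3.981 = 1.923 m·K/W
ln(r₂/r₁)/(2πk) = 1.923 ⇒ k = 0.4681/(2π·1.923) = 0.0387 W/m·K

k = 0.0387 W/m·K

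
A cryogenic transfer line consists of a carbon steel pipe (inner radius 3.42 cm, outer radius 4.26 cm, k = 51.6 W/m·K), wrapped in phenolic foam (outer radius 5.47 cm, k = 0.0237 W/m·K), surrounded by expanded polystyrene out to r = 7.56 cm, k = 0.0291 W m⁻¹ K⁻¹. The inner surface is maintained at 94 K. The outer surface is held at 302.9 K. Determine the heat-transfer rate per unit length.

Q' = 60.6 W/m

Series thermal resistances, inner to outer:
  R'_carbon steel = ln(0.0426/0.0342)/(2πk) = 0.2196/(2π·51.6) = 6.774×10^-4 m·K/W
  R'_phenolic foam = ln(0.0547/0.0426)/(2πk) = 0.2500/(2π·0.0237) = 1.679 m·K/W
  R'_expanded polystyrene = ln(0.0756/0.0547)/(2πk) = 0.3236/(2π·0.0291) = 1.770 m·K/W
ΣR = 6.774×10^-4 + 1.679 + 1.770 = 3.450 m·K/W
Q' = ΔT/ΣR = (94 K − 302.9 K)/3.450 = -60.6 W/m
(Negative Q' ⇒ heat flows inward; heat gain = 60.6 W/m.)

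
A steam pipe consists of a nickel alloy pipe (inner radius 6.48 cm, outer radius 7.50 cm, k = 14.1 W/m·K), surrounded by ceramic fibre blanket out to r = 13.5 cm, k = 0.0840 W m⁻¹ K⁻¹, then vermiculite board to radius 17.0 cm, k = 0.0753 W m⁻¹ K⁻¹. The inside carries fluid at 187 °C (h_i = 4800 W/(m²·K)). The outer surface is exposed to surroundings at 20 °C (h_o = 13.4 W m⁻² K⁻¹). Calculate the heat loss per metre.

Q' = 99.8 W/m

Series thermal resistances, inner to outer:
  R'_conv,in = 1/(2πr h) = 1/(2π·0.0648·4800) = 5.117×10^-4 m·K/W
  R'_nickel alloy = ln(0.0750/0.0648)/(2πk) = 0.1462/(2π·14.1) = 0.001650 m·K/W
  R'_ceramic fibre blanket = ln(0.135/0.0750)/(2πk) = 0.5878/(2π·0.0840) = 1.114 m·K/W
  R'_vermiculite board = ln(0.170/0.135)/(2πk) = 0.2305/(2π·0.0753) = 0.4872 m·K/W
  R'_conv,out = 1/(2πr h) = 1/(2π·0.170·13.4) = 0.06987 m·K/W
ΣR = 5.117×10^-4 + 0.001650 + 1.114 + 0.4872 + 0.06987 = 1.673 m·K/W
Q' = ΔT/ΣR = (187 °C − 20 °C)/1.673 = 99.8 W/m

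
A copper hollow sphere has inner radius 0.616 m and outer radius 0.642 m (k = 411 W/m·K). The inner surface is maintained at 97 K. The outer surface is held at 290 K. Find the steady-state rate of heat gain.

Q = 4πk·ΔT/(1/r₁ − 1/r₂) = 4π × 411 × 193 / (1/0.616 − 1/0.642) = 1.52×10^7 W

Q = 1.52×10^7 W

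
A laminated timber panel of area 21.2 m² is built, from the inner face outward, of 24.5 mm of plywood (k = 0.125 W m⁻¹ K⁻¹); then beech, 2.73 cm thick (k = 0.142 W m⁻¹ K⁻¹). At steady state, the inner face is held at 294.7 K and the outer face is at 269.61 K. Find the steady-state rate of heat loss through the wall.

Series thermal resistances, inner to outer:
  R_plywood = L/(kA) = 0.0245/(0.125·21.2) = 0.009245 K/W
  R_beech = L/(kA) = 0.0273/(0.142·21.2) = 0.009069 K/W
ΣR = 0.009245 + 0.009069 = 0.01831 K/W
Q = ΔT/ΣR = (294.7 K − 269.61 K)/0.01831 = 1370 W

Q = 1370 W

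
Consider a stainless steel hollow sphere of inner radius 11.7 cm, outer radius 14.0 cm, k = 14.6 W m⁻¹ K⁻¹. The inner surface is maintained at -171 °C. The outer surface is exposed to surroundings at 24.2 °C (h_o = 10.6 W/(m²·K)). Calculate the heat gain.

Treat each layer as a resistance in series:
  R_stainless steel = (1/0.117 − 1/0.140)/(4πk) = 1.404/(4π·14.6) = 0.007653 K/W
  R_conv,out = 1/(4πr²h) = 1/(4π·0.140²·10.6) = 0.3830 K/W
ΣR = 0.007653 + 0.3830 = 0.3907 K/W
Q = ΔT/ΣR = (-171 °C − 24.2 °C)/0.3907 = -500 W
(Negative Q ⇒ heat flows inward; heat gain = 500 W.)

Q = 500 W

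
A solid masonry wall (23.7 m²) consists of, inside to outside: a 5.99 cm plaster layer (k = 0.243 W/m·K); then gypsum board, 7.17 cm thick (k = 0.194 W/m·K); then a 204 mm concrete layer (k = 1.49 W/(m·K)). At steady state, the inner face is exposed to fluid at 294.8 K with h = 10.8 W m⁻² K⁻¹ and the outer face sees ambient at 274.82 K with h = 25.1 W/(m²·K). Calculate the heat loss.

Treat each layer as a resistance in series:
  R_conv,in = 1/(hA) = 1/(10.8·23.7) = 0.003907 K/W
  R_plaster = L/(kA) = 0.0599/(0.243·23.7) = 0.01040 K/W
  R_gypsum board = L/(kA) = 0.0717/(0.194·23.7) = 0.01559 K/W
  R_concrete = L/(kA) = 0.204/(1.49·23.7) = 0.005777 K/W
  R_conv,out = 1/(hA) = 1/(25.1·23.7) = 0.001681 K/W
ΣR = 0.003907 + 0.01040 + 0.01559 + 0.005777 + 0.001681 = 0.03735 K/W
Q = ΔT/ΣR = (294.8 K − 274.82 K)/0.03735 = 535 W

Q = 535 W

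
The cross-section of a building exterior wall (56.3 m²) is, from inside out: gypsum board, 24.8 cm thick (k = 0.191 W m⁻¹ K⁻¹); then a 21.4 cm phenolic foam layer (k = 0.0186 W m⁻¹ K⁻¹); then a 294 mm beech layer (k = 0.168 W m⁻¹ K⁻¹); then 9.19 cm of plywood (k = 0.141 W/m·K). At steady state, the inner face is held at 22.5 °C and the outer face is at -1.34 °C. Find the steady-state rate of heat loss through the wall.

Resistance network (inner→outer):
  R_gypsum board = L/(kA) = 0.248/(0.191·56.3) = 0.02306 K/W
  R_phenolic foam = L/(kA) = 0.214/(0.0186·56.3) = 0.2044 K/W
  R_beech = L/(kA) = 0.294/(0.168·56.3) = 0.03108 K/W
  R_plywood = L/(kA) = 0.0919/(0.141·56.3) = 0.01158 K/W
ΣR = 0.02306 + 0.2044 + 0.03108 + 0.01158 = 0.2701 K/W
Q = ΔT/ΣR = (22.5 °C − -1.34 °C)/0.2701 = 88.3 W

Q = 88.3 W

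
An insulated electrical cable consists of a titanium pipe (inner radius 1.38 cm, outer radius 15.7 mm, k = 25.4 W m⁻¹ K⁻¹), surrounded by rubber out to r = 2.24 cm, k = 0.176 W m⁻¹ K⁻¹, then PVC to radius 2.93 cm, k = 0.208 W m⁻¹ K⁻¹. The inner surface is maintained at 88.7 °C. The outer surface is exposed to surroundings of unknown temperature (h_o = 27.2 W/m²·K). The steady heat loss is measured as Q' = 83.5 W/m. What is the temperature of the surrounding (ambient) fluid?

T_out = 28.0 °C

Series resistances:
  R'_titanium = ln(0.0157/0.0138)/(2πk) = 0.1290/(2π·25.4) = 8.083×10^-4 m·K/W
  R'_rubber = ln(0.0224/0.0157)/(2πk) = 0.3554/(2π·0.176) = 0.3214 m·K/W
  R'_PVC = ln(0.0293/0.0224)/(2πk) = 0.2685/(2π·0.208) = 0.2055 m·K/W
  R'_conv,out = 1/(2πr h) = 1/(2π·0.0293·27.2) = 0.1997 m·K/W
ΣR = 0.7274 m·K/W
ΔT = Q'·ΣR = 83.5 × 0.7274 = 60.74 K
Heat flows outward, so T_out = T_in − ΔT = 88.7 − 60.74 = 28.0 °C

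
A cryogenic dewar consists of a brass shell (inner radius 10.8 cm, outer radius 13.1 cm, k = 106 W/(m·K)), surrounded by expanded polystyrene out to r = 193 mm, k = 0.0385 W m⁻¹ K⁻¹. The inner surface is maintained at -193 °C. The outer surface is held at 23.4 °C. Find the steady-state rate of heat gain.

Q = 42.7 W

Resistance network (inner→outer):
  R_brass = (1/0.108 − 1/0.131)/(4πk) = 1.626/(4π·106) = 0.001220 K/W
  R_expanded polystyrene = (1/0.131 − 1/0.193)/(4πk) = 2.452/(4π·0.0385) = 5.069 K/W
ΣR = 0.001220 + 5.069 = 5.070 K/W
Q = ΔT/ΣR = (-193 °C − 23.4 °C)/5.070 = -42.7 W
(Negative Q ⇒ heat flows inward; heat gain = 42.7 W.)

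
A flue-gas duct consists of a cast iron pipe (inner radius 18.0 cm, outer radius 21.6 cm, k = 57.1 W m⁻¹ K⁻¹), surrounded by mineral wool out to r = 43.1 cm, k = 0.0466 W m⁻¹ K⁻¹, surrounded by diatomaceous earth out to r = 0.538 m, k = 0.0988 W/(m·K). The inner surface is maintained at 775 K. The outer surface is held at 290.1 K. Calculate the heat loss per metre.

Q' = 178 W/m

Treat each layer as a resistance in series:
  R'_cast iron = ln(0.216/0.180)/(2πk) = 0.1823/(2π·57.1) = 5.082×10^-4 m·K/W
  R'_mineral wool = ln(0.431/0.216)/(2πk) = 0.6908/(2π·0.0466) = 2.359 m·K/W
  R'_diatomaceous earth = ln(0.538/0.431)/(2πk) = 0.2218/(2π·0.0988) = 0.3572 m·K/W
ΣR = 5.082×10^-4 + 2.359 + 0.3572 = 2.717 m·K/W
Q' = ΔT/ΣR = (775 K − 290.1 K)/2.717 = 178 W/m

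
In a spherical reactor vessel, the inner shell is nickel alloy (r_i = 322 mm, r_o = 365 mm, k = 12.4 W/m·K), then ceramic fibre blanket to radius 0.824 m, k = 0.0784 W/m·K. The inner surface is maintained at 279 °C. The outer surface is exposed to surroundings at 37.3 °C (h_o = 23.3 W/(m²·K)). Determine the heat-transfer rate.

Q = 155 W

Resistance network (inner→outer):
  R_nickel alloy = (1/0.322 − 1/0.365)/(4πk) = 0.3659/(4π·12.4) = 0.002348 K/W
  R_ceramic fibre blanket = (1/0.365 − 1/0.824)/(4πk) = 1.526/(4π·0.0784) = 1.549 K/W
  R_conv,out = 1/(4πr²h) = 1/(4π·0.824²·23.3) = 0.005030 K/W
ΣR = 0.002348 + 1.549 + 0.005030 = 1.556 K/W
Q = ΔT/ΣR = (279 °C − 37.3 °C)/1.556 = 155 W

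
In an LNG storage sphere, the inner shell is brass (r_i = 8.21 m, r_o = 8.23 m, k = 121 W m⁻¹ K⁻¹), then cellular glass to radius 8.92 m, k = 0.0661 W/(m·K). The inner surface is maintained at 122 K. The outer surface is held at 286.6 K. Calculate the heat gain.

Q = 14.5 kW

Treat each layer as a resistance in series:
  R_brass = (1/8.21 − 1/8.23)/(4πk) = 2.960×10^-4/(4π·121) = 1.947×10^-7 K/W
  R_cellular glass = (1/8.23 − 1/8.92)/(4πk) = 0.009399/(4π·0.0661) = 0.01132 K/W
ΣR = 1.947×10^-7 + 0.01132 = 0.01132 K/W
Q = ΔT/ΣR = (122 K − 286.6 K)/0.01132 = -14500 W
(Negative Q ⇒ heat flows inward; heat gain = 14500 W.)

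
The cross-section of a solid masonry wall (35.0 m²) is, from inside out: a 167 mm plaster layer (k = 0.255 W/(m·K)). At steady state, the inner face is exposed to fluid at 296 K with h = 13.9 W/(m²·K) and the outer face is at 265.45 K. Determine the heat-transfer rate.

Q = 1470 W

Resistance network (inner→outer):
  R_conv,in = 1/(hA) = 1/(13.9·35.0) = 0.002055 K/W
  R_plaster = L/(kA) = 0.167/(0.255·35.0) = 0.01871 K/W
ΣR = 0.002055 + 0.01871 = 0.02077 K/W
Q = ΔT/ΣR = (296 K − 265.45 K)/0.02077 = 1470 W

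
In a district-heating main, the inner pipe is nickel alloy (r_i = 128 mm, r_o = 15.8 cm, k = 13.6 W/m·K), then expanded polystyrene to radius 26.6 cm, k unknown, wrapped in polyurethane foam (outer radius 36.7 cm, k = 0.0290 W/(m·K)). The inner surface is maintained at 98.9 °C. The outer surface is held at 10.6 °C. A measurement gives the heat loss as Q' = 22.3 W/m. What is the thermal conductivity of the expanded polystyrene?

ΣR = ΔT/Q' = |98.9 − 10.6|/22.3 = 3.960 m·K/W
Known resistances:
  R'_nickel alloy = ln(0.158/0.128)/(2πk) = 0.2106/(2π·13.6) = 0.002464 m·K/W
  R'_polyurethane foam = ln(0.367/0.266)/(2πk) = 0.3219/(2π·0.0290) = 1.766 m·K/W
R_expanded polystyrene = ΣR − ΣR_known = 3.960 − 1.768 = 2.192 m·K/W
ln(r₂/r₁)/(2πk) = 2.192 ⇒ k = 0.5209/(2π·2.192) = 0.0378 W/m·K

k = 0.0378 W/m·K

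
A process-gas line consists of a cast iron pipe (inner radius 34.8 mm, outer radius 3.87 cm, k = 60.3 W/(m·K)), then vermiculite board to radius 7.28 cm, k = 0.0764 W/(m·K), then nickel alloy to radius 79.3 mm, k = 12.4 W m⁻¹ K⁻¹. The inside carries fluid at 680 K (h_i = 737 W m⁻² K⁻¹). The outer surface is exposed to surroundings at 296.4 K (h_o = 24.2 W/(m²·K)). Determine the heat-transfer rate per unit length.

Treat each layer as a resistance in series:
  R'_conv,in = 1/(2πr h) = 1/(2π·0.0348·737) = 0.006205 m·K/W
  R'_cast iron = ln(0.0387/0.0348)/(2πk) = 0.1062/(2π·60.3) = 2.804×10^-4 m·K/W
  R'_vermiculite board = ln(0.0728/0.0387)/(2πk) = 0.6319/(2π·0.0764) = 1.316 m·K/W
  R'_nickel alloy = ln(0.0793/0.0728)/(2πk) = 0.08552/(2π·12.4) = 0.001098 m·K/W
  R'_conv,out = 1/(2πr h) = 1/(2π·0.0793·24.2) = 0.08293 m·K/W
ΣR = 0.006205 + 2.804×10^-4 + 1.316 + 0.001098 + 0.08293 = 1.407 m·K/W
Q' = ΔT/ΣR = (680 K − 296.4 K)/1.407 = 273 W/m

Q' = 273 W/m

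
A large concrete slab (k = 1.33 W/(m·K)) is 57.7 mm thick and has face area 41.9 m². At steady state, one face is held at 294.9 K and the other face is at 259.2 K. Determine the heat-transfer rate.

Q = kA·ΔT/L = 1.33 × 41.9 × |294.9 K − 259.2 K| / 0.0577 = 34500 W

Q = 34500 W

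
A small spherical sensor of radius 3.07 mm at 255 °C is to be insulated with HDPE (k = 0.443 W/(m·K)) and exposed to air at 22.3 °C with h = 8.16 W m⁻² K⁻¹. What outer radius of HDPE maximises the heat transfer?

For a sphere, r_cr = 2k_ins/h = 2·0.443/8.16 = 0.109 m = 10.9 cm

r_cr = 10.9 cm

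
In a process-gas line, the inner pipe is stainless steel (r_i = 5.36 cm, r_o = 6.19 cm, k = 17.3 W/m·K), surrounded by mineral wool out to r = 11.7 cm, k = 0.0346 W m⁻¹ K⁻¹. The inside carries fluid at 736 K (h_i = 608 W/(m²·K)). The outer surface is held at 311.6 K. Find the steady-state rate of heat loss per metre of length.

Q' = 145 W/m

Resistance network (inner→outer):
  R'_conv,in = 1/(2πr h) = 1/(2π·0.0536·608) = 0.004884 m·K/W
  R'_stainless steel = ln(0.0619/0.0536)/(2πk) = 0.1440/(2π·17.3) = 0.001324 m·K/W
  R'_mineral wool = ln(0.117/0.0619)/(2πk) = 0.6367/(2π·0.0346) = 2.929 m·K/W
ΣR = 0.004884 + 0.001324 + 2.929 = 2.935 m·K/W
Q' = ΔT/ΣR = (736 K − 311.6 K)/2.935 = 145 W/m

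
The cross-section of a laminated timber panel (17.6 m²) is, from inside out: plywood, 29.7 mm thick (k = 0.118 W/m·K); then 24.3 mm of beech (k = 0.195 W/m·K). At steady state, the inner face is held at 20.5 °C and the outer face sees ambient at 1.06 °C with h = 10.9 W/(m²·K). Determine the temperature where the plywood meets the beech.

Resistance network (inner→outer):
  R_plywood = L/(kA) = 0.0297/(0.118·17.6) = 0.01430 K/W
  R_beech = L/(kA) = 0.0243/(0.195·17.6) = 0.007080 K/W
  R_conv,out = 1/(hA) = 1/(10.9·17.6) = 0.005213 K/W
ΣR = 0.01430 + 0.007080 + 0.005213 = 0.02659 K/W
Q = ΔT/ΣR = (20.5 °C − 1.06 °C)/0.02659 = 731.1 W
From the inner boundary to the plywood/beech interface, ΣR_partial = 0.01430 K/W.
T_interface = T_in − Q·ΣR_partial = 20.5 °C − (731.1)(0.01430) = 10.0 °C

T = 10.0 °C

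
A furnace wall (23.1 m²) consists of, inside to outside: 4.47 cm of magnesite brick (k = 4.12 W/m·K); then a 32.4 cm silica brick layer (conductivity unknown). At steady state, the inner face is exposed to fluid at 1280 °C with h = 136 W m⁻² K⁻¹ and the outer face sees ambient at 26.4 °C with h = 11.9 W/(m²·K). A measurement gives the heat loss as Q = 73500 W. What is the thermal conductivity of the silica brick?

ΣR = ΔT/Q = |1280 − 26.4|/73500 = 0.01706 K/W
Known resistances:
  R_conv,in = 1/(hA) = 1/(136·23.1) = 3.183×10^-4 K/W
  R_magnesite brick = L/(kA) = 0.0447/(4.12·23.1) = 4.697×10^-4 K/W
  R_conv,out = 1/(hA) = 1/(11.9·23.1) = 0.003638 K/W
R_silica brick = ΣR − ΣR_known = 0.01706 − 0.004426 = 0.01263 K/W
L/(kA) = 0.01263 ⇒ k = 0.324/(0.01263·23.1) = 1.11 W/m·K

k = 1.11 W/m·K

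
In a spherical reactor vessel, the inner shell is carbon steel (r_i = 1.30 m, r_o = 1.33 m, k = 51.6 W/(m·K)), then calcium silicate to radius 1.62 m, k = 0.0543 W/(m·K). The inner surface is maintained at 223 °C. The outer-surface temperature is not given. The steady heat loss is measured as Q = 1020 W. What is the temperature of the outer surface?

Sum the resistances:
  R_carbon steel = (1/1.30 − 1/1.33)/(4πk) = 0.01735/(4π·51.6) = 2.676×10^-5 K/W
  R_calcium silicate = (1/1.33 − 1/1.62)/(4πk) = 0.1346/(4π·0.0543) = 0.1973 K/W
ΣR = 0.1973 K/W
ΔT = Q·ΣR = 1020 × 0.1973 = 201.2 K
Heat flows outward, so T_out = T_in − ΔT = 223 − 201.2 = 21.8 °C

T_out = 21.8 °C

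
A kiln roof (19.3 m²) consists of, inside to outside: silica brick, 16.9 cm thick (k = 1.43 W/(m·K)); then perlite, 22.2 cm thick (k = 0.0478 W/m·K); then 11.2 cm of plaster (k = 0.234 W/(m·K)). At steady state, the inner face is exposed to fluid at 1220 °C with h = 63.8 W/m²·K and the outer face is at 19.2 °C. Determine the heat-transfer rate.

Q = 4410 W

Series thermal resistances, inner to outer:
  R_conv,in = 1/(hA) = 1/(63.8·19.3) = 8.121×10^-4 K/W
  R_silica brick = L/(kA) = 0.169/(1.43·19.3) = 0.006123 K/W
  R_perlite = L/(kA) = 0.222/(0.0478·19.3) = 0.2406 K/W
  R_plaster = L/(kA) = 0.112/(0.234·19.3) = 0.02480 K/W
ΣR = 8.121×10^-4 + 0.006123 + 0.2406 + 0.02480 = 0.2723 K/W
Q = ΔT/ΣR = (1220 °C − 19.2 °C)/0.2723 = 4410 W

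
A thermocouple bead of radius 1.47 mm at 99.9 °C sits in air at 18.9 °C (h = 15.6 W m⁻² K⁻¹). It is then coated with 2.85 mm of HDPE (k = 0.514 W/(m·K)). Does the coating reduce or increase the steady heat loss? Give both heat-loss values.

Critical radius for a sphere: r_cr = 2k/h = 0.0659 m = 6.59 cm.
Outer radius after coating: r₂ = 0.00147 + 0.00285 = 0.00432 m.
Since r₁ < r_cr and r₂ ≤ r_cr, the coating moves toward the maximum at r_cr — heat loss rises.
Bare: R = 1/(4πr₁²h) = 2361 K/W; Q = 81/2361 = 0.0343 W.
Coated: R = R_cond + R_conv = 342.8 K/W; Q = 81/342.8 = 0.236 W.

increases: 0.0343 → 0.236 W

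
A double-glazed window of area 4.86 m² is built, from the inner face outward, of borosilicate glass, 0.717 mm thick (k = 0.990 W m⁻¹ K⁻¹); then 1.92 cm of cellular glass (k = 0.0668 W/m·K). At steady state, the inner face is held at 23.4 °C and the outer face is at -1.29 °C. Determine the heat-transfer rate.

Series thermal resistances, inner to outer:
  R_borosilicate glass = L/(kA) = 7.17×10^-4/(0.990·4.86) = 1.490×10^-4 K/W
  R_cellular glass = L/(kA) = 0.0192/(0.0668·4.86) = 0.05914 K/W
ΣR = 1.490×10^-4 + 0.05914 = 0.05929 K/W
Q = ΔT/ΣR = (23.4 °C − -1.29 °C)/0.05929 = 416 W

Q = 416 W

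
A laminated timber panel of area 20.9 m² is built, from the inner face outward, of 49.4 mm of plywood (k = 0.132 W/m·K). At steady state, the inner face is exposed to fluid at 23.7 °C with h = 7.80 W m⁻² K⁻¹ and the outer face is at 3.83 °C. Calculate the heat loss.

Series thermal resistances, inner to outer:
  R_conv,in = 1/(hA) = 1/(7.80·20.9) = 0.006134 K/W
  R_plywood = L/(kA) = 0.0494/(0.132·20.9) = 0.01791 K/W
ΣR = 0.006134 + 0.01791 = 0.02404 K/W
Q = ΔT/ΣR = (23.7 °C − 3.83 °C)/0.02404 = 827 W

Q = 827 W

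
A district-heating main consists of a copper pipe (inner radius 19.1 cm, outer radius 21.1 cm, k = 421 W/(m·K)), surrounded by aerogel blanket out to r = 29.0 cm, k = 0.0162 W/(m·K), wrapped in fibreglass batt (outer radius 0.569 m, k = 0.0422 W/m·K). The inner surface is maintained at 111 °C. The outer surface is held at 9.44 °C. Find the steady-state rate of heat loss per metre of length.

Q' = 17.9 W/m

Resistance network (inner→outer):
  R'_copper = ln(0.211/0.191)/(2πk) = 0.09958/(2π·421) = 3.765×10^-5 m·K/W
  R'_aerogel blanket = ln(0.290/0.211)/(2πk) = 0.3180/(2π·0.0162) = 3.124 m·K/W
  R'_fibreglass batt = ln(0.569/0.290)/(2πk) = 0.6740/(2π·0.0422) = 2.542 m·K/W
ΣR = 3.765×10^-5 + 3.124 + 2.542 = 5.666 m·K/W
Q' = ΔT/ΣR = (111 °C − 9.44 °C)/5.666 = 17.9 W/m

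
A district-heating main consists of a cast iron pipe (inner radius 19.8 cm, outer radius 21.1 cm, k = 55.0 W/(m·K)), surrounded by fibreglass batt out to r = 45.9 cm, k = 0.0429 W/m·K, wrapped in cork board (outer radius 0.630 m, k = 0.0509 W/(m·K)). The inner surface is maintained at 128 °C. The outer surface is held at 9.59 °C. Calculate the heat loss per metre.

Q' = 30.6 W/m

Treat each layer as a resistance in series:
  R'_cast iron = ln(0.211/0.198)/(2πk) = 0.06359/(2π·55.0) = 1.840×10^-4 m·K/W
  R'_fibreglass batt = ln(0.459/0.211)/(2πk) = 0.7772/(2π·0.0429) = 2.883 m·K/W
  R'_cork board = ln(0.630/0.459)/(2πk) = 0.3167/(2π·0.0509) = 0.9902 m·K/W
ΣR = 1.840×10^-4 + 2.883 + 0.9902 = 3.873 m·K/W
Q' = ΔT/ΣR = (128 °C − 9.59 °C)/3.873 = 30.6 W/m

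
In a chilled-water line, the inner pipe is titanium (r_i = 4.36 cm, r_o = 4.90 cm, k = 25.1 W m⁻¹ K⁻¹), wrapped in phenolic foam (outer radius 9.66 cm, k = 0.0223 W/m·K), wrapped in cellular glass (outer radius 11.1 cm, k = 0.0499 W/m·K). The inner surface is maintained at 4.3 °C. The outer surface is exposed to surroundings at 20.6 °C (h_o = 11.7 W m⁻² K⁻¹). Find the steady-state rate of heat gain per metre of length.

Q' = 3.01 W/m

Resistance network (inner→outer):
  R'_titanium = ln(0.0490/0.0436)/(2πk) = 0.1168/(2π·25.1) = 7.404×10^-4 m·K/W
  R'_phenolic foam = ln(0.0966/0.0490)/(2πk) = 0.6788/(2π·0.0223) = 4.844 m·K/W
  R'_cellular glass = ln(0.111/0.0966)/(2πk) = 0.1390/(2π·0.0499) = 0.4432 m·K/W
  R'_conv,out = 1/(2πr h) = 1/(2π·0.111·11.7) = 0.1225 m·K/W
ΣR = 7.404×10^-4 + 4.844 + 0.4432 + 0.1225 = 5.410 m·K/W
Q' = ΔT/ΣR = (4.3 °C − 20.6 °C)/5.410 = -3.01 W/m
(Negative Q' ⇒ heat flows inward; heat gain = 3.01 W/m.)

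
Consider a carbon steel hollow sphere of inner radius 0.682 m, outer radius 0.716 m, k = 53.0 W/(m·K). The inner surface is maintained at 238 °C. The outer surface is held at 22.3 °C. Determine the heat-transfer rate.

Q = 4πk·ΔT/(1/r₁ − 1/r₂) = 4π × 53.0 × 215.7 / (1/0.682 − 1/0.716) = 2.06×10^6 W

Q = 2060 kW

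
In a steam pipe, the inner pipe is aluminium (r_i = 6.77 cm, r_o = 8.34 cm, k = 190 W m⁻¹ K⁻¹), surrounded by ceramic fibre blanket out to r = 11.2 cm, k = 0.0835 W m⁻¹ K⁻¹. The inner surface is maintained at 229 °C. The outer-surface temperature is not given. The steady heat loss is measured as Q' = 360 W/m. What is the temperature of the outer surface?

Sum the resistances:
  R'_aluminium = ln(0.0834/0.0677)/(2πk) = 0.2086/(2π·190) = 1.747×10^-4 m·K/W
  R'_ceramic fibre blanket = ln(0.112/0.0834)/(2πk) = 0.2949/(2π·0.0835) = 0.5620 m·K/W
ΣR = 0.5622 m·K/W
ΔT = Q'·ΣR = 360 × 0.5622 = 202.4 K
Heat flows outward, so T_out = T_in − ΔT = 229 − 202.4 = 26.6 °C

T_out = 26.6 °C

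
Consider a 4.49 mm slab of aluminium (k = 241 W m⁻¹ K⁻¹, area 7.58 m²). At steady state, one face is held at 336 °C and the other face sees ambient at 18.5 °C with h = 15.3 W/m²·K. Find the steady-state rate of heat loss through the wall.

Treat each layer as a resistance in series:
  R_aluminium = L/(kA) = 0.00449/(241·7.58) = 2.458×10^-6 K/W
  R_conv,out = 1/(hA) = 1/(15.3·7.58) = 0.008623 K/W
ΣR = 2.458×10^-6 + 0.008623 = 0.008625 K/W
Q = ΔT/ΣR = (336 °C − 18.5 °C)/0.008625 = 36800 W

Q = 36800 W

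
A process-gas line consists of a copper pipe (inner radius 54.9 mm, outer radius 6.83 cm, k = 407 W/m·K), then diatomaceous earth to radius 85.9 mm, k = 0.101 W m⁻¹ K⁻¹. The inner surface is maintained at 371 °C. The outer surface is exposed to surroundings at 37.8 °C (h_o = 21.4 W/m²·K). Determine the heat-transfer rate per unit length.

Q' = 744 W/m

Series thermal resistances, inner to outer:
  R'_copper = ln(0.0683/0.0549)/(2πk) = 0.2184/(2π·407) = 8.540×10^-5 m·K/W
  R'_diatomaceous earth = ln(0.0859/0.0683)/(2πk) = 0.2293/(2π·0.101) = 0.3613 m·K/W
  R'_conv,out = 1/(2πr h) = 1/(2π·0.0859·21.4) = 0.08658 m·K/W
ΣR = 8.540×10^-5 + 0.3613 + 0.08658 = 0.4480 m·K/W
Q' = ΔT/ΣR = (371 °C − 37.8 °C)/0.4480 = 744 W/m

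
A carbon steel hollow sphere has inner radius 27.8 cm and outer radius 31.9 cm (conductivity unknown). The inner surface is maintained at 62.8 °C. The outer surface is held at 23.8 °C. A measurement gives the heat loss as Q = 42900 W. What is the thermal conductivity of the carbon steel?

k = 40.5 W/m·K

ΣR = ΔT/Q = |62.8 − 23.8|/42900 = 9.091×10^-4 K/W
(1/r₁−1/r₂)/(4πk) = 9.091×10^-4 ⇒ k = 0.4623/(4π·9.091×10^-4) = 40.5 W/m·K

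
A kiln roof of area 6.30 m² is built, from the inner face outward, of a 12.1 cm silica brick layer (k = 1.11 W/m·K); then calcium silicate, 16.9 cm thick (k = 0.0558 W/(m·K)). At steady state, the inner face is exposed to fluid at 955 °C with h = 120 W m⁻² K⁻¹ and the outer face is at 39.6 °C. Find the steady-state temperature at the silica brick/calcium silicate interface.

T = 921 °C

Series thermal resistances, inner to outer:
  R_conv,in = 1/(hA) = 1/(120·6.30) = 0.001323 K/W
  R_silica brick = L/(kA) = 0.121/(1.11·6.30) = 0.01730 K/W
  R_calcium silicate = L/(kA) = 0.169/(0.0558·6.30) = 0.4807 K/W
ΣR = 0.001323 + 0.01730 + 0.4807 = 0.4993 K/W
Q = ΔT/ΣR = (955 °C − 39.6 °C)/0.4993 = 1833 W
From the inner boundary to the silica brick/calcium silicate interface, ΣR_partial = 0.01862 K/W.
T_interface = T_in − Q·ΣR_partial = 955 °C − (1833)(0.01862) = 921 °C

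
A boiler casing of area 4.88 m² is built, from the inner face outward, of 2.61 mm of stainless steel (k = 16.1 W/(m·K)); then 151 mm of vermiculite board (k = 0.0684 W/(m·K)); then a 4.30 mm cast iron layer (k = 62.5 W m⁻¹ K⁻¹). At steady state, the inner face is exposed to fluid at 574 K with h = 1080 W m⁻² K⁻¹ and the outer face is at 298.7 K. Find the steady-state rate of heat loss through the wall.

Q = 608 W

Series thermal resistances, inner to outer:
  R_conv,in = 1/(hA) = 1/(1080·4.88) = 1.897×10^-4 K/W
  R_stainless steel = L/(kA) = 0.00261/(16.1·4.88) = 3.322×10^-5 K/W
  R_vermiculite board = L/(kA) = 0.151/(0.0684·4.88) = 0.4524 K/W
  R_cast iron = L/(kA) = 0.00430/(62.5·4.88) = 1.410×10^-5 K/W
ΣR = 1.897×10^-4 + 3.322×10^-5 + 0.4524 + 1.410×10^-5 = 0.4526 K/W
Q = ΔT/ΣR = (574 K − 298.7 K)/0.4526 = 608 W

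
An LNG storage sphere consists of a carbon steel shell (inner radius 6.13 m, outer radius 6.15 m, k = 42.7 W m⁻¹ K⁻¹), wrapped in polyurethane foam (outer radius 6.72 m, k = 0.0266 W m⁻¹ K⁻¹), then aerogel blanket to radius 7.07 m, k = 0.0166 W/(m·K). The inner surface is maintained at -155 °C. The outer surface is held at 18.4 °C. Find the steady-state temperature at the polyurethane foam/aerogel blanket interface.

T = -61.6 °C

Treat each layer as a resistance in series:
  R_carbon steel = (1/6.13 − 1/6.15)/(4πk) = 5.305×10^-4/(4π·42.7) = 9.887×10^-7 K/W
  R_polyurethane foam = (1/6.15 − 1/6.72)/(4πk) = 0.01379/(4π·0.0266) = 0.04126 K/W
  R_aerogel blanket = (1/6.72 − 1/7.07)/(4πk) = 0.007367/(4π·0.0166) = 0.03532 K/W
ΣR = 9.887×10^-7 + 0.04126 + 0.03532 = 0.07658 K/W
Q = ΔT/ΣR = (-155 °C − 18.4 °C)/0.07658 = -2264 W
From the inner boundary to the polyurethane foam/aerogel blanket interface, ΣR_partial = 0.04126 K/W.
T_interface = T_in − Q·ΣR_partial = -155 °C − (-2264)(0.04126) = -61.6 °C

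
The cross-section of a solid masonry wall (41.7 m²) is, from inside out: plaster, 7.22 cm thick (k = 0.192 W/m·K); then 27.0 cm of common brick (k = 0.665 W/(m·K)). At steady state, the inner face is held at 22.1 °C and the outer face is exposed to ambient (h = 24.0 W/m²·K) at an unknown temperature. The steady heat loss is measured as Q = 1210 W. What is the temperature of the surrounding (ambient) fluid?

Sum the resistances:
  R_plaster = L/(kA) = 0.0722/(0.192·41.7) = 0.009018 K/W
  R_common brick = L/(kA) = 0.270/(0.665·41.7) = 0.009737 K/W
  R_conv,out = 1/(hA) = 1/(24.0·41.7) = 9.992×10^-4 K/W
ΣR = 0.01975 K/W
ΔT = Q·ΣR = 1210 × 0.01975 = 23.90 K
Heat flows outward, so T_out = T_in − ΔT = 22.1 − 23.90 = -1.80 °C

T_out = -1.80 °C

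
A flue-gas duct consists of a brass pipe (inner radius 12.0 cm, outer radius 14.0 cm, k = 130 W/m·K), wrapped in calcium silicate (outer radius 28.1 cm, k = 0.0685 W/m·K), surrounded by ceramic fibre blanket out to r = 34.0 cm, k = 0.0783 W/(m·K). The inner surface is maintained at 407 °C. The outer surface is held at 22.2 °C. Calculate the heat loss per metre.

Q' = 192 W/m

Series thermal resistances, inner to outer:
  R'_brass = ln(0.140/0.120)/(2πk) = 0.1542/(2π·130) = 1.887×10^-4 m·K/W
  R'_calcium silicate = ln(0.281/0.140)/(2πk) = 0.6967/(2π·0.0685) = 1.619 m·K/W
  R'_ceramic fibre blanket = ln(0.340/0.281)/(2πk) = 0.1906/(2π·0.0783) = 0.3874 m·K/W
ΣR = 1.887×10^-4 + 1.619 + 0.3874 = 2.007 m·K/W
Q' = ΔT/ΣR = (407 °C − 22.2 °C)/2.007 = 192 W/m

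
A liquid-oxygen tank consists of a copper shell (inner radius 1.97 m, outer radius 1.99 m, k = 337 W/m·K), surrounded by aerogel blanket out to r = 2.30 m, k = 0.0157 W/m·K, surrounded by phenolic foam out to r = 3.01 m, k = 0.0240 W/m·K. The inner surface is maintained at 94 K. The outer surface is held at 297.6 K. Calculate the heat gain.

Q = 298 W

Series thermal resistances, inner to outer:
  R_copper = (1/1.97 − 1/1.99)/(4πk) = 0.005102/(4π·337) = 1.205×10^-6 K/W
  R_aerogel blanket = (1/1.99 − 1/2.30)/(4πk) = 0.06773/(4π·0.0157) = 0.3433 K/W
  R_phenolic foam = (1/2.30 − 1/3.01)/(4πk) = 0.1026/(4π·0.0240) = 0.3401 K/W
ΣR = 1.205×10^-6 + 0.3433 + 0.3401 = 0.6834 K/W
Q = ΔT/ΣR = (94 K − 297.6 K)/0.6834 = -298 W
(Negative Q ⇒ heat flows inward; heat gain = 298 W.)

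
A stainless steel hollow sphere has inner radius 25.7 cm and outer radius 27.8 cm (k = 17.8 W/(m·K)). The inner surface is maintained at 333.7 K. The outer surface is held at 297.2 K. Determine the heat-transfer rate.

Q = 27800 W

Q = 4πk·ΔT/(1/r₁ − 1/r₂) = 4π × 17.8 × 36.5 / (1/0.257 − 1/0.278) = 27800 W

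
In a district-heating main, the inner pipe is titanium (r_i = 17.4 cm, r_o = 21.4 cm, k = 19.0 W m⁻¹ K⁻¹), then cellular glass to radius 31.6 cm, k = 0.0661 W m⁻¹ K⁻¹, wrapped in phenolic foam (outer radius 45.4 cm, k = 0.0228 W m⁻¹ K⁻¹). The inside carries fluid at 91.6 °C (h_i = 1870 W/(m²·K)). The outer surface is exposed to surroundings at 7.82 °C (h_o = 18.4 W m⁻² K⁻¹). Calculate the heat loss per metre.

Q' = 24.0 W/m

Series thermal resistances, inner to outer:
  R'_conv,in = 1/(2πr h) = 1/(2π·0.174·1870) = 4.891×10^-4 m·K/W
  R'_titanium = ln(0.214/0.174)/(2πk) = 0.2069/(2π·19.0) = 0.001733 m·K/W
  R'_cellular glass = ln(0.316/0.214)/(2πk) = 0.3898/(2π·0.0661) = 0.9385 m·K/W
  R'_phenolic foam = ln(0.454/0.316)/(2πk) = 0.3624/(2π·0.0228) = 2.529 m·K/W
  R'_conv,out = 1/(2πr h) = 1/(2π·0.454·18.4) = 0.01905 m·K/W
ΣR = 4.891×10^-4 + 0.001733 + 0.9385 + 2.529 + 0.01905 = 3.489 m·K/W
Q' = ΔT/ΣR = (91.6 °C − 7.82 °C)/3.489 = 24.0 W/m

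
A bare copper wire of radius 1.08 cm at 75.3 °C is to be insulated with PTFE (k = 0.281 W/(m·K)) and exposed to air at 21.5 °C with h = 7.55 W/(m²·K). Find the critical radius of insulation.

r_cr = 3.72 cm

For a cylinder, r_cr = k_ins/h = 0.281/7.55 = 0.0372 m = 3.72 cm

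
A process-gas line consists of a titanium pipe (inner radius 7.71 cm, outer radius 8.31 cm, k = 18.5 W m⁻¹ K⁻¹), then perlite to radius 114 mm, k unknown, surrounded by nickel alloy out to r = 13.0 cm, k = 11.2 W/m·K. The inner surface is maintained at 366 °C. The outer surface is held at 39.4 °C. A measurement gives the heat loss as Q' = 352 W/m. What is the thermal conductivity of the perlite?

ΣR = ΔT/Q' = |366 − 39.4|/352 = 0.9278 m·K/W
Known resistances:
  R'_titanium = ln(0.0831/0.0771)/(2πk) = 0.07494/(2π·18.5) = 6.447×10^-4 m·K/W
  R'_nickel alloy = ln(0.130/0.114)/(2πk) = 0.1313/(2π·11.2) = 0.001866 m·K/W
R_perlite = ΣR − ΣR_known = 0.9278 − 0.002511 = 0.9253 m·K/W
ln(r₂/r₁)/(2πk) = 0.9253 ⇒ k = 0.3162/(2π·0.9253) = 0.0544 W/m·K

k = 0.0544 W/m·K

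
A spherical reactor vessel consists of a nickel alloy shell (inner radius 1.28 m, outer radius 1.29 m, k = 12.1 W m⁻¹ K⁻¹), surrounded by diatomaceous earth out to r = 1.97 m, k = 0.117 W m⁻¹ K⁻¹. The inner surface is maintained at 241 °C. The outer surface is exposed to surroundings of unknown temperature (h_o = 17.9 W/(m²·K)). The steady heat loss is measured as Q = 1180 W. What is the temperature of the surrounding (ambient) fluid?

Series resistances:
  R_nickel alloy = (1/1.28 − 1/1.29)/(4πk) = 0.006056/(4π·12.1) = 3.983×10^-5 K/W
  R_diatomaceous earth = (1/1.29 − 1/1.97)/(4πk) = 0.2676/(4π·0.117) = 0.1820 K/W
  R_conv,out = 1/(4πr²h) = 1/(4π·1.97²·17.9) = 0.001146 K/W
ΣR = 0.1832 K/W
ΔT = Q·ΣR = 1180 × 0.1832 = 216.2 K
Heat flows outward, so T_out = T_in − ΔT = 241 − 216.2 = 24.8 °C

T_out = 24.8 °C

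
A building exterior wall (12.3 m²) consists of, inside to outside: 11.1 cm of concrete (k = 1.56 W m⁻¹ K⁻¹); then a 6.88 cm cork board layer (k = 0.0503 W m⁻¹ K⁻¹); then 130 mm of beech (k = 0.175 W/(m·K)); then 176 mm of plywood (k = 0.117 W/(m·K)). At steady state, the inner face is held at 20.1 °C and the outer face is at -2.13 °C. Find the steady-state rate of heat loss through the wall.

Q = 74.2 W

Resistance network (inner→outer):
  R_concrete = L/(kA) = 0.111/(1.56·12.3) = 0.005785 K/W
  R_cork board = L/(kA) = 0.0688/(0.0503·12.3) = 0.1112 K/W
  R_beech = L/(kA) = 0.130/(0.175·12.3) = 0.06039 K/W
  R_plywood = L/(kA) = 0.176/(0.117·12.3) = 0.1223 K/W
ΣR = 0.005785 + 0.1112 + 0.06039 + 0.1223 = 0.2997 K/W
Q = ΔT/ΣR = (20.1 °C − -2.13 °C)/0.2997 = 74.2 W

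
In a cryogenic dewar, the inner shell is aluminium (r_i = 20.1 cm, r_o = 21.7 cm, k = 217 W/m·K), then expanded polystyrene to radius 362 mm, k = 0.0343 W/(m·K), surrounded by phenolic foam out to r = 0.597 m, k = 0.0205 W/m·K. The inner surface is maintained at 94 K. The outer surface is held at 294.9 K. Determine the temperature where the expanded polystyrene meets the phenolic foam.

Series thermal resistances, inner to outer:
  R_aluminium = (1/0.201 − 1/0.217)/(4πk) = 0.3668/(4π·217) = 1.345×10^-4 K/W
  R_expanded polystyrene = (1/0.217 − 1/0.362)/(4πk) = 1.846/(4π·0.0343) = 4.282 K/W
  R_phenolic foam = (1/0.362 − 1/0.597)/(4πk) = 1.087/(4π·0.0205) = 4.221 K/W
ΣR = 1.345×10^-4 + 4.282 + 4.221 = 8.503 K/W
Q = ΔT/ΣR = (94 K − 294.9 K)/8.503 = -23.63 W
From the inner boundary to the expanded polystyrene/phenolic foam interface, ΣR_partial = 4.282 K/W.
T_interface = T_in − Q·ΣR_partial = 94 K − (-23.63)(4.282) = 195.2 K

T = 195.2 K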